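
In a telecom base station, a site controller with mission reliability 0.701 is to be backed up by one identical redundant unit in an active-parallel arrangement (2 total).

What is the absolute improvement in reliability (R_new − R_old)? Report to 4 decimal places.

R_before = 0.701
R_after = 1 − (1 − 0.701)^2 = 0.9106
ΔR = 0.9106 − 0.701 = 0.2096

0.2096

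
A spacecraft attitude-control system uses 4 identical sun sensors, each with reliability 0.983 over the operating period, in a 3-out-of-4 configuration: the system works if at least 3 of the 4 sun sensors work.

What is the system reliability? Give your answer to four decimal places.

0.9983

R = Σ_{i=3}^{4} C(4,i) p^i (1−p)^{4−i} with p = 0.983
C(4,3)·0.983^3·0.017^1 = 0.064591
C(4,4)·0.983^4·0.017^0 = 0.933714
Sum = 0.9983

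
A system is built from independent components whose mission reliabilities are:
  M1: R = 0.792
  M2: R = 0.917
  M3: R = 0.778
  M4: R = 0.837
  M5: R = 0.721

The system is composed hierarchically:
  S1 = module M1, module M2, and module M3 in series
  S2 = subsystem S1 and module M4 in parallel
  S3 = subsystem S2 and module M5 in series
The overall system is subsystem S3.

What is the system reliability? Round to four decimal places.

Series (M1, M2, and M3): 0.792000 × 0.917000 × 0.778000 = 0.565033
Parallel ([0.565033] and M4): 1 − (1 − 0.565033)(1 − 0.837000) = 0.929100
Series ([0.929100] and M5): 0.929100 × 0.721000 = 0.6699

0.6699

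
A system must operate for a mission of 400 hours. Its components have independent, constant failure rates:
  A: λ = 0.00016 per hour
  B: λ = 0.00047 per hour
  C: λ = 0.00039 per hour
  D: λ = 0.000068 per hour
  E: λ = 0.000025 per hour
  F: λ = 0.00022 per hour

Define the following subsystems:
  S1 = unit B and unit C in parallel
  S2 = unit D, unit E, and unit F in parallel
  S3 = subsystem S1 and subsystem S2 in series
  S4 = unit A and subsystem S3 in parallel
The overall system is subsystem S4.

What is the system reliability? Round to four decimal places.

R(A) = exp(−0.00016 × 400) = 0.938005
R(B) = exp(−0.00047 × 400) = 0.828615
R(C) = exp(−0.00039 × 400) = 0.855559
R(D) = exp(−0.000068 × 400) = 0.973167
R(E) = exp(−0.000025 × 400) = 0.990050
R(F) = exp(−0.00022 × 400) = 0.915761
Parallel (B and C): 1 − (1 − 0.828615)(1 − 0.855559) = 0.975245
Parallel (D, E, and F): 1 − (1 − 0.973167)(1 − 0.990050)(1 − 0.915761) = 0.999978
Series ([0.975245] and [0.999978]): 0.975245 × 0.999978 = 0.975224
Parallel (A and [0.975224]): 1 − (1 − 0.938005)(1 − 0.975224) = 0.9985

0.9985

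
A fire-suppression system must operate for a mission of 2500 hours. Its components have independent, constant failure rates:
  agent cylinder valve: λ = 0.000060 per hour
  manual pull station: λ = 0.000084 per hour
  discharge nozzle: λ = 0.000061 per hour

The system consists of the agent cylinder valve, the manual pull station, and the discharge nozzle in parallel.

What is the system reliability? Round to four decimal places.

R(agent cylinder valve) = exp(−0.000060 × 2500) = 0.860708
R(manual pull station) = exp(−0.000084 × 2500) = 0.810584
R(discharge nozzle) = exp(−0.000061 × 2500) = 0.858559
Parallel (agent cylinder valve, manual pull station, and discharge nozzle): 1 − (1 − 0.860708)(1 − 0.810584)(1 − 0.858559) = 0.9963

0.9963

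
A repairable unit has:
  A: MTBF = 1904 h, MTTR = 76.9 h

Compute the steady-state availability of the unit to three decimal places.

A(A) = MTBF/(MTBF+MTTR) = 1904/(1904+76.9) = 0.961

0.961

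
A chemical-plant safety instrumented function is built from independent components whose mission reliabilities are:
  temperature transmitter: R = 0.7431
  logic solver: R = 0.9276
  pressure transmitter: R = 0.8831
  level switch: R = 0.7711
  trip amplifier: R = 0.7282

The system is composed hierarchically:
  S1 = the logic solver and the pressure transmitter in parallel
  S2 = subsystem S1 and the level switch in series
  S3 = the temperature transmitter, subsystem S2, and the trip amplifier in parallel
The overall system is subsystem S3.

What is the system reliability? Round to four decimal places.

0.9836

Parallel (logic solver and pressure transmitter): 1 − (1 − 0.927600)(1 − 0.883100) = 0.991536
Series ([0.991536] and level switch): 0.991536 × 0.771100 = 0.764573
Parallel (temperature transmitter, [0.764573], and trip amplifier): 1 − (1 − 0.743100)(1 − 0.764573)(1 − 0.728200) = 0.9836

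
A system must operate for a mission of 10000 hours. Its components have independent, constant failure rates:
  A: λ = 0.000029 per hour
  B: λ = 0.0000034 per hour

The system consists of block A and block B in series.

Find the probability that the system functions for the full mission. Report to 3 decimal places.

R(A) = exp(−0.000029 × 10000) = 0.74826
R(B) = exp(−0.0000034 × 10000) = 0.96657
Series (A and B): 0.74826 × 0.96657 = 0.723

0.723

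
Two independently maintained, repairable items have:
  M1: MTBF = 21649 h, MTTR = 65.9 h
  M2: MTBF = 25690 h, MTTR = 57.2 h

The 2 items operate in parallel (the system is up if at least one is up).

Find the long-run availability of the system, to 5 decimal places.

A(M1) = MTBF/(MTBF+MTTR) = 21649/(21649+65.9) = 0.996965
A(M2) = MTBF/(MTBF+MTTR) = 25690/(25690+57.2) = 0.997778
Parallel availability: 1 − (1 − 0.996965)(1 − 0.997778) = 0.99999

0.99999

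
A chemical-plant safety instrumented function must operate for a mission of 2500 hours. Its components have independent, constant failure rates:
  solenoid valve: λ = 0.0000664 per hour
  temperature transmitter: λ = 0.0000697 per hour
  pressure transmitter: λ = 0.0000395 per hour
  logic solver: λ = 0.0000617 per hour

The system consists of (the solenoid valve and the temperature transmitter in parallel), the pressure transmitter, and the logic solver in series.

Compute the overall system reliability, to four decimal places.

0.7575

R(solenoid valve) = exp(−0.0000664 × 2500) = 0.847046
R(temperature transmitter) = exp(−0.0000697 × 2500) = 0.840087
R(pressure transmitter) = exp(−0.0000395 × 2500) = 0.905969
R(logic solver) = exp(−0.0000617 × 2500) = 0.857058
Parallel (solenoid valve and temperature transmitter): 1 − (1 − 0.847046)(1 − 0.840087) = 0.975541
Series ([0.975541], pressure transmitter, and logic solver): 0.975541 × 0.905969 × 0.857058 = 0.7575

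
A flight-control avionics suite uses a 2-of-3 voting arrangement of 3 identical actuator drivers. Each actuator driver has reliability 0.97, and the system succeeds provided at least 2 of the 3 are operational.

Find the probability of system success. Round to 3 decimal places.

0.997

R = Σ_{i=2}^{3} C(3,i) p^i (1−p)^{3−i} with p = 0.97
C(3,2)·0.97^2·0.03^1 = 0.08468
C(3,3)·0.97^3·0.03^0 = 0.91267
Sum = 0.997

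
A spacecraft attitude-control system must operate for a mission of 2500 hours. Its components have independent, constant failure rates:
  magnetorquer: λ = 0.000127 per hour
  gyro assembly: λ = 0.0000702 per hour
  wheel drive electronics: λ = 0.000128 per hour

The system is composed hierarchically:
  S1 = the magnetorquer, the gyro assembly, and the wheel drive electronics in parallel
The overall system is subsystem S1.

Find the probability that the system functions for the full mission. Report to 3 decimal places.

0.988

R(magnetorquer) = exp(−0.000127 × 2500) = 0.72797
R(gyro assembly) = exp(−0.0000702 × 2500) = 0.83904
R(wheel drive electronics) = exp(−0.000128 × 2500) = 0.72615
Parallel (magnetorquer, gyro assembly, and wheel drive electronics): 1 − (1 − 0.72797)(1 − 0.83904)(1 − 0.72615) = 0.988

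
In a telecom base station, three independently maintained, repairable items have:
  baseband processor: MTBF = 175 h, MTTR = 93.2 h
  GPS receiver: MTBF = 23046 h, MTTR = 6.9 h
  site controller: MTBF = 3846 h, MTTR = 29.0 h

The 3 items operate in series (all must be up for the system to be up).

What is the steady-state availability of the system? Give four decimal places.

0.6474

A(baseband processor) = MTBF/(MTBF+MTTR) = 175/(175+93.2) = 0.652498
A(GPS receiver) = MTBF/(MTBF+MTTR) = 23046/(23046+6.9) = 0.999701
A(site controller) = MTBF/(MTBF+MTTR) = 3846/(3846+29.0) = 0.992516
Series availability: 0.652498 × 0.999701 × 0.992516 = 0.6474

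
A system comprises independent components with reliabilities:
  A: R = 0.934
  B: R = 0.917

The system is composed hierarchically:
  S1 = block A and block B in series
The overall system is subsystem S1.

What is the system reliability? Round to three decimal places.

Series (A and B): 0.93400 × 0.91700 = 0.856

0.856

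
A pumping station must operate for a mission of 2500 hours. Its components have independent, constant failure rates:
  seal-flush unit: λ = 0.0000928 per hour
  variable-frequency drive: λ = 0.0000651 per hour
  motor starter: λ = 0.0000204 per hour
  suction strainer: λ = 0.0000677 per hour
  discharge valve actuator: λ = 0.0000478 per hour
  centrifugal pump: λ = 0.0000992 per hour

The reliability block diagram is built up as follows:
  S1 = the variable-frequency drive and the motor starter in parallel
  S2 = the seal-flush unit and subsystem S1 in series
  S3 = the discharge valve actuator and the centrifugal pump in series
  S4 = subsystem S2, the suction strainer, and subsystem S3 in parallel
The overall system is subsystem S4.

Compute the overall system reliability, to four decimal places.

R(seal-flush unit) = exp(−0.0000928 × 2500) = 0.792946
R(variable-frequency drive) = exp(−0.0000651 × 2500) = 0.849804
R(motor starter) = exp(−0.0000204 × 2500) = 0.950279
R(suction strainer) = exp(−0.0000677 × 2500) = 0.844298
R(discharge valve actuator) = exp(−0.0000478 × 2500) = 0.887364
R(centrifugal pump) = exp(−0.0000992 × 2500) = 0.780360
Parallel (variable-frequency drive and motor starter): 1 − (1 − 0.849804)(1 − 0.950279) = 0.992532
Series (seal-flush unit and [0.992532]): 0.792946 × 0.992532 = 0.787024
Series (discharge valve actuator and centrifugal pump): 0.887364 × 0.780360 = 0.692463
Parallel ([0.787024], suction strainer, and [0.692463]): 1 − (1 − 0.787024)(1 − 0.844298)(1 − 0.692463) = 0.9898

0.9898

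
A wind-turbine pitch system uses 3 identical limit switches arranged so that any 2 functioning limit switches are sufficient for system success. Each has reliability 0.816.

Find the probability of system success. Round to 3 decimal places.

R = Σ_{i=2}^{3} C(3,i) p^i (1−p)^{3−i} with p = 0.816
C(3,2)·0.816^2·0.184^1 = 0.36755
C(3,3)·0.816^3·0.184^0 = 0.54334
Sum = 0.911

0.911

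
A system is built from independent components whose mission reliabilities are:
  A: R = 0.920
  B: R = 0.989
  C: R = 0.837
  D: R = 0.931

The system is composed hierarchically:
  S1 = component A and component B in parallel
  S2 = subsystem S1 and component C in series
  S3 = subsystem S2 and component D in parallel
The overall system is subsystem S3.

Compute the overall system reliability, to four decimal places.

Parallel (A and B): 1 − (1 − 0.920000)(1 − 0.989000) = 0.999120
Series ([0.999120] and C): 0.999120 × 0.837000 = 0.836263
Parallel ([0.836263] and D): 1 − (1 − 0.836263)(1 − 0.931000) = 0.9887

0.9887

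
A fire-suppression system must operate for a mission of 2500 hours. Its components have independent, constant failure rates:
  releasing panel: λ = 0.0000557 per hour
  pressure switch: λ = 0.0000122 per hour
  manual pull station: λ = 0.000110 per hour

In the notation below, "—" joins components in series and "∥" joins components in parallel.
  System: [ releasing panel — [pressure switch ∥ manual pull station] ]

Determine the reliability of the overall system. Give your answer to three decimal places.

R(releasing panel) = exp(−0.0000557 × 2500) = 0.87001
R(pressure switch) = exp(−0.0000122 × 2500) = 0.96996
R(manual pull station) = exp(−0.000110 × 2500) = 0.75957
Parallel (pressure switch and manual pull station): 1 − (1 − 0.96996)(1 − 0.75957) = 0.99278
Series (releasing panel and [0.99278]): 0.87001 × 0.99278 = 0.864

0.864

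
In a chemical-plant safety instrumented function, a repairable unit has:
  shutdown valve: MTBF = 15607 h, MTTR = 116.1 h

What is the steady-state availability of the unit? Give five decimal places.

A(shutdown valve) = MTBF/(MTBF+MTTR) = 15607/(15607+116.1) = 0.99262

0.99262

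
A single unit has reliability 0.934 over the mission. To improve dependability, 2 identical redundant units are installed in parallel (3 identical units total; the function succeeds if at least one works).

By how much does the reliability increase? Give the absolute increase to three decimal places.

0.066

R_before = 0.934
R_after = 1 − (1 − 0.934)^3 = 1.000
ΔR = 1.000 − 0.934 = 0.066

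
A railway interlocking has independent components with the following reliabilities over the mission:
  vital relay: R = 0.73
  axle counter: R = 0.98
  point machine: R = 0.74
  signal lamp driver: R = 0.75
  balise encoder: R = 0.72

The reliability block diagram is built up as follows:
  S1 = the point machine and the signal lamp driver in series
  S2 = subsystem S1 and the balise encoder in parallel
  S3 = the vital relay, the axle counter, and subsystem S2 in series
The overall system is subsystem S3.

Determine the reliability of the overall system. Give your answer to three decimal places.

0.626

Series (point machine and signal lamp driver): 0.74000 × 0.75000 = 0.55500
Parallel ([0.55500] and balise encoder): 1 − (1 − 0.55500)(1 − 0.72000) = 0.87540
Series (vital relay, axle counter, and [0.87540]): 0.73000 × 0.98000 × 0.87540 = 0.626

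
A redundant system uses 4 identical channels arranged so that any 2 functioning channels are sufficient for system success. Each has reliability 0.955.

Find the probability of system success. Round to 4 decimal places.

R = Σ_{i=2}^{4} C(4,i) p^i (1−p)^{4−i} with p = 0.955
C(4,2)·0.955^2·0.045^2 = 0.011081
C(4,3)·0.955^3·0.045^1 = 0.156777
C(4,4)·0.955^4·0.045^0 = 0.831790
Sum = 0.9996

0.9996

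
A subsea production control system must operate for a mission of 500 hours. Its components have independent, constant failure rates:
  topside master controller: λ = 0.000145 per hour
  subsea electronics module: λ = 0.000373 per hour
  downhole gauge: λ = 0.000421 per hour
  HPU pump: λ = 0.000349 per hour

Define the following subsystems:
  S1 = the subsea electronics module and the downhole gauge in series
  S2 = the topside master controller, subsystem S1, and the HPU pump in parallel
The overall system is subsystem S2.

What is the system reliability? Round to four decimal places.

0.9963

R(topside master controller) = exp(−0.000145 × 500) = 0.930066
R(subsea electronics module) = exp(−0.000373 × 500) = 0.829859
R(downhole gauge) = exp(−0.000421 × 500) = 0.810179
R(HPU pump) = exp(−0.000349 × 500) = 0.839877
Series (subsea electronics module and downhole gauge): 0.829859 × 0.810179 = 0.672334
Parallel (topside master controller, [0.672334], and HPU pump): 1 − (1 − 0.930066)(1 − 0.672334)(1 − 0.839877) = 0.9963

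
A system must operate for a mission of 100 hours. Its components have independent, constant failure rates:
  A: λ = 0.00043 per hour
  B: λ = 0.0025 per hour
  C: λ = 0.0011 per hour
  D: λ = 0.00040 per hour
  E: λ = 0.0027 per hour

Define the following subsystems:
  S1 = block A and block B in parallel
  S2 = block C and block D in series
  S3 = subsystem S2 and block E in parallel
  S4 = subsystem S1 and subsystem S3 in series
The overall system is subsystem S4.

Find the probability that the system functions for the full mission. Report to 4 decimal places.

R(A) = exp(−0.00043 × 100) = 0.957911
R(B) = exp(−0.0025 × 100) = 0.778801
R(C) = exp(−0.0011 × 100) = 0.895834
R(D) = exp(−0.00040 × 100) = 0.960789
R(E) = exp(−0.0027 × 100) = 0.763379
Parallel (A and B): 1 − (1 − 0.957911)(1 − 0.778801) = 0.990690
Series (C and D): 0.895834 × 0.960789 = 0.860707
Parallel ([0.860707] and E): 1 − (1 − 0.860707)(1 − 0.763379) = 0.967040
Series ([0.990690] and [0.967040]): 0.990690 × 0.967040 = 0.9580

0.9580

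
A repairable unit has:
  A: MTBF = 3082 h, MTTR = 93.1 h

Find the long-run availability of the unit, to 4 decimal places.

A(A) = MTBF/(MTBF+MTTR) = 3082/(3082+93.1) = 0.9707

0.9707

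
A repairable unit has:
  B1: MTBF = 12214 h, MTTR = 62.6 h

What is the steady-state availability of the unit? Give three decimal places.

0.995

A(B1) = MTBF/(MTBF+MTTR) = 12214/(12214+62.6) = 0.995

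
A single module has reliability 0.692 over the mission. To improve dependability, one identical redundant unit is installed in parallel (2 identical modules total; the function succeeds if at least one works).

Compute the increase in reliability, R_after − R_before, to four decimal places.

0.2131

R_before = 0.692
R_after = 1 − (1 − 0.692)^2 = 0.9051
ΔR = 0.9051 − 0.692 = 0.2131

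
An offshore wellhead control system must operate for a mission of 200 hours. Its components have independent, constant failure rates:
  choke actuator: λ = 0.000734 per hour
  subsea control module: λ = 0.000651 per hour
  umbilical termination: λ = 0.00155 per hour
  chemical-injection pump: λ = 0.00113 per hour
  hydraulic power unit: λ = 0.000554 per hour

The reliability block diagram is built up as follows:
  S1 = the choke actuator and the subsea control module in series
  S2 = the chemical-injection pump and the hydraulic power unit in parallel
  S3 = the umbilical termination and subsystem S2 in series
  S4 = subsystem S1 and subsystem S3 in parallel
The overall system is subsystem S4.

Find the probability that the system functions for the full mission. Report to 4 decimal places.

0.9317

R(choke actuator) = exp(−0.000734 × 200) = 0.863467
R(subsea control module) = exp(−0.000651 × 200) = 0.877920
R(umbilical termination) = exp(−0.00155 × 200) = 0.733447
R(chemical-injection pump) = exp(−0.00113 × 200) = 0.797718
R(hydraulic power unit) = exp(−0.000554 × 200) = 0.895118
Series (choke actuator and subsea control module): 0.863467 × 0.877920 = 0.758055
Parallel (chemical-injection pump and hydraulic power unit): 1 − (1 − 0.797718)(1 − 0.895118) = 0.978784
Series (umbilical termination and [0.978784]): 0.733447 × 0.978784 = 0.717886
Parallel ([0.758055] and [0.717886]): 1 − (1 − 0.758055)(1 − 0.717886) = 0.9317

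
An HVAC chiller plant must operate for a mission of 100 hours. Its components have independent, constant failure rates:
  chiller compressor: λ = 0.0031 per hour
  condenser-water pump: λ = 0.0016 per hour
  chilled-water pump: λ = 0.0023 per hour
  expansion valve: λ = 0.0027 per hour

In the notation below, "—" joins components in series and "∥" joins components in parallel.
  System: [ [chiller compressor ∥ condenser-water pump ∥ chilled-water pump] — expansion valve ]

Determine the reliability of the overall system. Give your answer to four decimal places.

0.7572

R(chiller compressor) = exp(−0.0031 × 100) = 0.733447
R(condenser-water pump) = exp(−0.0016 × 100) = 0.852144
R(chilled-water pump) = exp(−0.0023 × 100) = 0.794534
R(expansion valve) = exp(−0.0027 × 100) = 0.763379
Parallel (chiller compressor, condenser-water pump, and chilled-water pump): 1 − (1 − 0.733447)(1 − 0.852144)(1 − 0.794534) = 0.991902
Series ([0.991902] and expansion valve): 0.991902 × 0.763379 = 0.7572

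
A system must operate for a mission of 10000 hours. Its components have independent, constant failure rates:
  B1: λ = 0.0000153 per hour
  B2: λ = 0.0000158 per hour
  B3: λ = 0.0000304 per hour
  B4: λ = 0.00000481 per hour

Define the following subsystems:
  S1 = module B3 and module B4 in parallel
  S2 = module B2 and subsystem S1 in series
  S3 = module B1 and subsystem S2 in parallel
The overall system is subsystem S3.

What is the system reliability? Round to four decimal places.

0.9778

R(B1) = exp(−0.0000153 × 10000) = 0.858130
R(B2) = exp(−0.0000158 × 10000) = 0.853850
R(B3) = exp(−0.0000304 × 10000) = 0.737861
R(B4) = exp(−0.00000481 × 10000) = 0.953038
Parallel (B3 and B4): 1 − (1 − 0.737861)(1 − 0.953038) = 0.987689
Series (B2 and [0.987689]): 0.853850 × 0.987689 = 0.843338
Parallel (B1 and [0.843338]): 1 − (1 − 0.858130)(1 − 0.843338) = 0.9778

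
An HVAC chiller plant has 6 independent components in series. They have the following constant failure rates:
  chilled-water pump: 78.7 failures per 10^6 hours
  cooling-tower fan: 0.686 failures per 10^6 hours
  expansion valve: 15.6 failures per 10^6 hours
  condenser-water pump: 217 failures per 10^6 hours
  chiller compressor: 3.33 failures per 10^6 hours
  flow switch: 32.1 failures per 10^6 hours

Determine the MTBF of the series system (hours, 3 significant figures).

2880

Series of exponential components: λ_sys = Σ λ_i
λ_sys = 0.0000787 + 0.000000686 + 0.0000156 + 0.000217 + 0.00000333 + 0.0000321 = 3.4742e-04 /h
MTBF = 1 / λ_sys = 2880 h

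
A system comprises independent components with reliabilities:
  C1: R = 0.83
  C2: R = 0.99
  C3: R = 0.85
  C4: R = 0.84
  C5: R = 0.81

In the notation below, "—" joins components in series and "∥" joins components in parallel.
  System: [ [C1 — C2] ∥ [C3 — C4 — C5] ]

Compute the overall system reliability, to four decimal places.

Series (C1 and C2): 0.830000 × 0.990000 = 0.821700
Series (C3, C4, and C5): 0.850000 × 0.840000 × 0.810000 = 0.578340
Parallel ([0.821700] and [0.578340]): 1 − (1 − 0.821700)(1 − 0.578340) = 0.9248

0.9248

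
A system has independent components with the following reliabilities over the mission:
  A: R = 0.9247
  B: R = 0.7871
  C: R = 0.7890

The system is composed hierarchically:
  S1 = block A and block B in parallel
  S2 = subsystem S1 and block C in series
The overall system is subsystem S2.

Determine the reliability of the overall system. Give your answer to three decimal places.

Parallel (A and B): 1 − (1 − 0.92470)(1 − 0.78710) = 0.98397
Series ([0.98397] and C): 0.98397 × 0.78900 = 0.776

0.776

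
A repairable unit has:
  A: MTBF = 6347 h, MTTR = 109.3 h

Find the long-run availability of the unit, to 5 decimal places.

0.98307

A(A) = MTBF/(MTBF+MTTR) = 6347/(6347+109.3) = 0.98307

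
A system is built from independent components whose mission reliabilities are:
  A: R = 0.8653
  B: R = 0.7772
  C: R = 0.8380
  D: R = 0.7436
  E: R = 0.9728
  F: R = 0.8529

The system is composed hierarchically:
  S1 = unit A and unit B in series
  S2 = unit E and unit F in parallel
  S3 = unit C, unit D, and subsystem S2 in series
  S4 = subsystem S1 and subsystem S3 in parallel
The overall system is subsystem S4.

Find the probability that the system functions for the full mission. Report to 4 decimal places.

Series (A and B): 0.865300 × 0.777200 = 0.672511
Parallel (E and F): 1 − (1 − 0.972800)(1 − 0.852900) = 0.995999
Series (C, D, and [0.995999]): 0.838000 × 0.743600 × 0.995999 = 0.620644
Parallel ([0.672511] and [0.620644]): 1 − (1 − 0.672511)(1 − 0.620644) = 0.8758

0.8758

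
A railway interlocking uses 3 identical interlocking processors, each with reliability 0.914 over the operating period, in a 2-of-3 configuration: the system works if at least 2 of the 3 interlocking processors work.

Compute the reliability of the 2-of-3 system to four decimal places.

0.9791

R = Σ_{i=2}^{3} C(3,i) p^i (1−p)^{3−i} with p = 0.914
C(3,2)·0.914^2·0.086^1 = 0.215532
C(3,3)·0.914^3·0.086^0 = 0.763552
Sum = 0.9791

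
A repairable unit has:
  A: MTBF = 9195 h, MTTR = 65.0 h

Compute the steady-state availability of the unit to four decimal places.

A(A) = MTBF/(MTBF+MTTR) = 9195/(9195+65.0) = 0.9930

0.9930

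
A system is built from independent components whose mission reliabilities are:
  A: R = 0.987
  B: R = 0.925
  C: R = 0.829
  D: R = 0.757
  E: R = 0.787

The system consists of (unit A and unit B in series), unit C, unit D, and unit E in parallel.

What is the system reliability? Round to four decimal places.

0.9992

Series (A and B): 0.987000 × 0.925000 = 0.912975
Parallel ([0.912975], C, D, and E): 1 − (1 − 0.912975)(1 − 0.829000)(1 − 0.757000)(1 − 0.787000) = 0.9992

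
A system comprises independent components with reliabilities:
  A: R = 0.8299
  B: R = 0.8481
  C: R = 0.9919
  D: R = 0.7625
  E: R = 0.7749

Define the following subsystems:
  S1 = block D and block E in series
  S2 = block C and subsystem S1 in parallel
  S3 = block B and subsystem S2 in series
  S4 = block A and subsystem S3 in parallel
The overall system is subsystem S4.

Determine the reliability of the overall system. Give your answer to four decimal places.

Series (D and E): 0.762500 × 0.774900 = 0.590861
Parallel (C and [0.590861]): 1 − (1 − 0.991900)(1 − 0.590861) = 0.996686
Series (B and [0.996686]): 0.848100 × 0.996686 = 0.845289
Parallel (A and [0.845289]): 1 − (1 − 0.829900)(1 − 0.845289) = 0.9737

0.9737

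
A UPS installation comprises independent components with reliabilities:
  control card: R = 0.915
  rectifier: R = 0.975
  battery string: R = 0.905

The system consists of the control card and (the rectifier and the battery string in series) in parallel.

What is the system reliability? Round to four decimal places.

0.9900

Series (rectifier and battery string): 0.975000 × 0.905000 = 0.882375
Parallel (control card and [0.882375]): 1 − (1 − 0.915000)(1 − 0.882375) = 0.9900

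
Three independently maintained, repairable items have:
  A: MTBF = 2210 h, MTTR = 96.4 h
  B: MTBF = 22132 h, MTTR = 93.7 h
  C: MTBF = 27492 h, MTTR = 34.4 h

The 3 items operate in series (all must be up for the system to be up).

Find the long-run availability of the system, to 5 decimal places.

0.95297

A(A) = MTBF/(MTBF+MTTR) = 2210/(2210+96.4) = 0.958203
A(B) = MTBF/(MTBF+MTTR) = 22132/(22132+93.7) = 0.995784
A(C) = MTBF/(MTBF+MTTR) = 27492/(27492+34.4) = 0.998750
Series availability: 0.958203 × 0.995784 × 0.998750 = 0.95297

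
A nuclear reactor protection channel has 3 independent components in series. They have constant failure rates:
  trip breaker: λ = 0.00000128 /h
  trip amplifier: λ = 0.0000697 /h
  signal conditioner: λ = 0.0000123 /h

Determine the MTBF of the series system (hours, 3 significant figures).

12000

Series of exponential components: λ_sys = Σ λ_i
λ_sys = 0.00000128 + 0.0000697 + 0.0000123 = 8.3280e-05 /h
MTBF = 1 / λ_sys = 12000 h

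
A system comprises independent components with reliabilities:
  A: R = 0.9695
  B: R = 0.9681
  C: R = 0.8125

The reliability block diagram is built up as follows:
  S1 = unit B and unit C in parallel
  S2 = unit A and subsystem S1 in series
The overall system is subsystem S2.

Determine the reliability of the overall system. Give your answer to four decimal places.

0.9637

Parallel (B and C): 1 − (1 − 0.968100)(1 − 0.812500) = 0.994019
Series (A and [0.994019]): 0.969500 × 0.994019 = 0.9637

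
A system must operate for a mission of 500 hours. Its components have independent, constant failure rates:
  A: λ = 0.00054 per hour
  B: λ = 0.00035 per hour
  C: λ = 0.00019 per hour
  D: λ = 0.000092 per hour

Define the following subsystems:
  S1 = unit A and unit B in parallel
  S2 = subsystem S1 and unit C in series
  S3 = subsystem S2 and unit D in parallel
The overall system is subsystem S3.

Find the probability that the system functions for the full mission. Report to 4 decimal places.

0.9944

R(A) = exp(−0.00054 × 500) = 0.763379
R(B) = exp(−0.00035 × 500) = 0.839457
R(C) = exp(−0.00019 × 500) = 0.909373
R(D) = exp(−0.000092 × 500) = 0.955042
Parallel (A and B): 1 − (1 − 0.763379)(1 − 0.839457) = 0.962012
Series ([0.962012] and C): 0.962012 × 0.909373 = 0.874828
Parallel ([0.874828] and D): 1 − (1 − 0.874828)(1 − 0.955042) = 0.9944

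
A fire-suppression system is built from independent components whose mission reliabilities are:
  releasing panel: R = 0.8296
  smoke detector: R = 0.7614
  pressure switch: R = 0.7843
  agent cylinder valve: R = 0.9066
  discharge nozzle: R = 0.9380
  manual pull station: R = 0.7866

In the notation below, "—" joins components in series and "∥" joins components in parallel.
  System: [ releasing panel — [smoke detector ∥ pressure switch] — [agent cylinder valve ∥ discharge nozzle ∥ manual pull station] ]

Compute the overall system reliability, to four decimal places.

Parallel (smoke detector and pressure switch): 1 − (1 − 0.761400)(1 − 0.784300) = 0.948534
Parallel (agent cylinder valve, discharge nozzle, and manual pull station): 1 − (1 − 0.906600)(1 − 0.938000)(1 − 0.786600) = 0.998764
Series (releasing panel, [0.948534], and [0.998764]): 0.829600 × 0.948534 × 0.998764 = 0.7859

0.7859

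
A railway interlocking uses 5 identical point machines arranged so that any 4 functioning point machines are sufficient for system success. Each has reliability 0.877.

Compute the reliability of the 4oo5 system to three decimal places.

R = Σ_{i=4}^{5} C(5,i) p^i (1−p)^{5−i} with p = 0.877
C(5,4)·0.877^4·0.123^1 = 0.36381
C(5,5)·0.877^5·0.123^0 = 0.51880
Sum = 0.883

0.883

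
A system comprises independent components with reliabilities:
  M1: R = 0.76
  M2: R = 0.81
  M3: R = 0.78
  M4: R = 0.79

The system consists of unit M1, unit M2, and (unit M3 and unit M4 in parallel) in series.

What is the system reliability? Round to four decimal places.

0.5872

Parallel (M3 and M4): 1 − (1 − 0.780000)(1 − 0.790000) = 0.953800
Series (M1, M2, and [0.953800]): 0.760000 × 0.810000 × 0.953800 = 0.5872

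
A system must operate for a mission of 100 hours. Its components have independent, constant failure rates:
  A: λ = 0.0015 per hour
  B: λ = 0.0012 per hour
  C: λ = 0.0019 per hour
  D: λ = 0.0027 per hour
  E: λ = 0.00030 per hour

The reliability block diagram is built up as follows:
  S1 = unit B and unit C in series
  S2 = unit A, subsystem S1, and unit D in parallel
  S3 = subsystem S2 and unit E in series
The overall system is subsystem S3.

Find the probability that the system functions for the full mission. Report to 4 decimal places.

R(A) = exp(−0.0015 × 100) = 0.860708
R(B) = exp(−0.0012 × 100) = 0.886920
R(C) = exp(−0.0019 × 100) = 0.826959
R(D) = exp(−0.0027 × 100) = 0.763379
R(E) = exp(−0.00030 × 100) = 0.970446
Series (B and C): 0.886920 × 0.826959 = 0.733446
Parallel (A, [0.733446], and D): 1 − (1 − 0.860708)(1 − 0.733446)(1 − 0.763379) = 0.991215
Series ([0.991215] and E): 0.991215 × 0.970446 = 0.9619

0.9619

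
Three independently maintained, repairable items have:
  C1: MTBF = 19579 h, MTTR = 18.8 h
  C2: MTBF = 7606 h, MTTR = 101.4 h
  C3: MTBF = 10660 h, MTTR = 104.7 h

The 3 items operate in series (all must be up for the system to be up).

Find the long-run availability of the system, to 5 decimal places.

A(C1) = MTBF/(MTBF+MTTR) = 19579/(19579+18.8) = 0.999041
A(C2) = MTBF/(MTBF+MTTR) = 7606/(7606+101.4) = 0.986844
A(C3) = MTBF/(MTBF+MTTR) = 10660/(10660+104.7) = 0.990274
Series availability: 0.999041 × 0.986844 × 0.990274 = 0.97631

0.97631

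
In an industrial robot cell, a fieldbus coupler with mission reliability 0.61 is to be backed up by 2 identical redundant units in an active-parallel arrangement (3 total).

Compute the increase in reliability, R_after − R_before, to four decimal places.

R_before = 0.61
R_after = 1 − (1 − 0.61)^3 = 0.9407
ΔR = 0.9407 − 0.61 = 0.3307

0.3307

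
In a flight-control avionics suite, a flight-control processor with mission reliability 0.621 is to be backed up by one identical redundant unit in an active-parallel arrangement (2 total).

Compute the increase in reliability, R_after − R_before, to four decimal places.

0.2354

R_before = 0.621
R_after = 1 − (1 − 0.621)^2 = 0.8564
ΔR = 0.8564 − 0.621 = 0.2354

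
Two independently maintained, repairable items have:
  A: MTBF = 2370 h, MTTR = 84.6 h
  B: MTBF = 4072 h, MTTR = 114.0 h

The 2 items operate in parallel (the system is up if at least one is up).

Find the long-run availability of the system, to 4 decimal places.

A(A) = MTBF/(MTBF+MTTR) = 2370/(2370+84.6) = 0.965534
A(B) = MTBF/(MTBF+MTTR) = 4072/(4072+114.0) = 0.972766
Parallel availability: 1 − (1 − 0.965534)(1 − 0.972766) = 0.9991

0.9991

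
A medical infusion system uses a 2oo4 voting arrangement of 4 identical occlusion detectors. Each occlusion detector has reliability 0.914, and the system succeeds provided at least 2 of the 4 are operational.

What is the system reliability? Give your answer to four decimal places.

0.9976

R = Σ_{i=2}^{4} C(4,i) p^i (1−p)^{4−i} with p = 0.914
C(4,2)·0.914^2·0.086^2 = 0.037072
C(4,3)·0.914^3·0.086^1 = 0.262662
C(4,4)·0.914^4·0.086^0 = 0.697886
Sum = 0.9976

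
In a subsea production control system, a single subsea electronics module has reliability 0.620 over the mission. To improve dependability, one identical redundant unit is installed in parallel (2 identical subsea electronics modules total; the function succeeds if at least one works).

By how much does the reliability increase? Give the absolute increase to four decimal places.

R_before = 0.620
R_after = 1 − (1 − 0.620)^2 = 0.8556
ΔR = 0.8556 − 0.620 = 0.2356

0.2356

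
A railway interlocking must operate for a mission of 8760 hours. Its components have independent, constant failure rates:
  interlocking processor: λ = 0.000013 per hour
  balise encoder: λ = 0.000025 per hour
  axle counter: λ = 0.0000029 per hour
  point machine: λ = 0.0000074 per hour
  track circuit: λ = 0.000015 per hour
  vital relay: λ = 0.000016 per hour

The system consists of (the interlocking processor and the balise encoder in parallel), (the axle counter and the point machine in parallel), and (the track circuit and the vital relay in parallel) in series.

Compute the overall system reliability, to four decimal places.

R(interlocking processor) = exp(−0.000013 × 8760) = 0.892365
R(balise encoder) = exp(−0.000025 × 8760) = 0.803322
R(axle counter) = exp(−0.0000029 × 8760) = 0.974916
R(point machine) = exp(−0.0000074 × 8760) = 0.937232
R(track circuit) = exp(−0.000015 × 8760) = 0.876867
R(vital relay) = exp(−0.000016 × 8760) = 0.869219
Parallel (interlocking processor and balise encoder): 1 − (1 − 0.892365)(1 − 0.803322) = 0.978831
Parallel (axle counter and point machine): 1 − (1 − 0.974916)(1 − 0.937232) = 0.998426
Parallel (track circuit and vital relay): 1 − (1 − 0.876867)(1 − 0.869219) = 0.983897
Series ([0.978831], [0.998426], and [0.983897]): 0.978831 × 0.998426 × 0.983897 = 0.9616

0.9616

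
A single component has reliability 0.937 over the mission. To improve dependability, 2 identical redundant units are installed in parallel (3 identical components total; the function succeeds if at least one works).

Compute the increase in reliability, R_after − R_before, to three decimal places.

R_before = 0.937
R_after = 1 − (1 − 0.937)^3 = 1.000
ΔR = 1.000 − 0.937 = 0.063

0.063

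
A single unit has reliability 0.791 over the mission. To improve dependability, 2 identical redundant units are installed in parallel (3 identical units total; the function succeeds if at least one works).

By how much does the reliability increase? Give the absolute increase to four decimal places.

R_before = 0.791
R_after = 1 − (1 − 0.791)^3 = 0.9909
ΔR = 0.9909 − 0.791 = 0.1999

0.1999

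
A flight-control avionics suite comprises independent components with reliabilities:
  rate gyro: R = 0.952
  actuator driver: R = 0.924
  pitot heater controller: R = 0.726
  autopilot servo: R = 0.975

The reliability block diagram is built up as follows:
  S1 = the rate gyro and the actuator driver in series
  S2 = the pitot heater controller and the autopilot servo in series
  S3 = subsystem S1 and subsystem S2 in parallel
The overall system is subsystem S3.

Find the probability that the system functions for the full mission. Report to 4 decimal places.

0.9648

Series (rate gyro and actuator driver): 0.952000 × 0.924000 = 0.879648
Series (pitot heater controller and autopilot servo): 0.726000 × 0.975000 = 0.707850
Parallel ([0.879648] and [0.707850]): 1 − (1 − 0.879648)(1 − 0.707850) = 0.9648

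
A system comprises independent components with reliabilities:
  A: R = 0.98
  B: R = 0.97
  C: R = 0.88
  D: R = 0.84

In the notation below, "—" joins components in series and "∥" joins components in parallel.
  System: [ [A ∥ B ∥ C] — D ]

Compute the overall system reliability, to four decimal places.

0.8399

Parallel (A, B, and C): 1 − (1 − 0.980000)(1 − 0.970000)(1 − 0.880000) = 0.999928
Series ([0.999928] and D): 0.999928 × 0.840000 = 0.8399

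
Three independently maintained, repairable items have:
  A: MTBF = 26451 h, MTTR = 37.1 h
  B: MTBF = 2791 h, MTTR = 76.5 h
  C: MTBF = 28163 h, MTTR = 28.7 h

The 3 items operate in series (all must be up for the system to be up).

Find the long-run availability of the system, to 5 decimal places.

0.97097

A(A) = MTBF/(MTBF+MTTR) = 26451/(26451+37.1) = 0.998599
A(B) = MTBF/(MTBF+MTTR) = 2791/(2791+76.5) = 0.973322
A(C) = MTBF/(MTBF+MTTR) = 28163/(28163+28.7) = 0.998982
Series availability: 0.998599 × 0.973322 × 0.998982 = 0.97097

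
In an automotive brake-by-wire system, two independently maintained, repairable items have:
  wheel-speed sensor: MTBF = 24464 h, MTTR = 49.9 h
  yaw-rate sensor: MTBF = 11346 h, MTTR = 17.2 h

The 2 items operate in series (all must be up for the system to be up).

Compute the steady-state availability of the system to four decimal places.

0.9965

A(wheel-speed sensor) = MTBF/(MTBF+MTTR) = 24464/(24464+49.9) = 0.997964
A(yaw-rate sensor) = MTBF/(MTBF+MTTR) = 11346/(11346+17.2) = 0.998486
Series availability: 0.997964 × 0.998486 = 0.9965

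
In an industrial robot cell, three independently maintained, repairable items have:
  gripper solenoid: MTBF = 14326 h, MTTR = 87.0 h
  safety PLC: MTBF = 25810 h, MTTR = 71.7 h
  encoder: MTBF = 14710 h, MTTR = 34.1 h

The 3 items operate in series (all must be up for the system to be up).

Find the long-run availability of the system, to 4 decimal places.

A(gripper solenoid) = MTBF/(MTBF+MTTR) = 14326/(14326+87.0) = 0.993964
A(safety PLC) = MTBF/(MTBF+MTTR) = 25810/(25810+71.7) = 0.997230
A(encoder) = MTBF/(MTBF+MTTR) = 14710/(14710+34.1) = 0.997687
Series availability: 0.993964 × 0.997230 × 0.997687 = 0.9889

0.9889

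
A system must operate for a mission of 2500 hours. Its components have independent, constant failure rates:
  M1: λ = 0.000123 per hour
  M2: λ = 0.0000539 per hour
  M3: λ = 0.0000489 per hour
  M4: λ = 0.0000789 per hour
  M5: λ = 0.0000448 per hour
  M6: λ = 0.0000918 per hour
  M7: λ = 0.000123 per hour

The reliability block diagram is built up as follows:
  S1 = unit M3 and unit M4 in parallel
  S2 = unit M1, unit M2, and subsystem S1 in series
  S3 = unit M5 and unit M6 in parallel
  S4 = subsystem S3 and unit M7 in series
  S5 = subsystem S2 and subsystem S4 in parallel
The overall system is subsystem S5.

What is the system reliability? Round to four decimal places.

R(M1) = exp(−0.000123 × 2500) = 0.735283
R(M2) = exp(−0.0000539 × 2500) = 0.873934
R(M3) = exp(−0.0000489 × 2500) = 0.884927
R(M4) = exp(−0.0000789 × 2500) = 0.820985
R(M5) = exp(−0.0000448 × 2500) = 0.894044
R(M6) = exp(−0.0000918 × 2500) = 0.794931
R(M7) = exp(−0.000123 × 2500) = 0.735283
Parallel (M3 and M4): 1 − (1 − 0.884927)(1 − 0.820985) = 0.979400
Series (M1, M2, and [0.979400]): 0.735283 × 0.873934 × 0.979400 = 0.629351
Parallel (M5 and M6): 1 − (1 − 0.894044)(1 − 0.794931) = 0.978272
Series ([0.978272] and M7): 0.978272 × 0.735283 = 0.719307
Parallel ([0.629351] and [0.719307]): 1 − (1 − 0.629351)(1 − 0.719307) = 0.8960

0.8960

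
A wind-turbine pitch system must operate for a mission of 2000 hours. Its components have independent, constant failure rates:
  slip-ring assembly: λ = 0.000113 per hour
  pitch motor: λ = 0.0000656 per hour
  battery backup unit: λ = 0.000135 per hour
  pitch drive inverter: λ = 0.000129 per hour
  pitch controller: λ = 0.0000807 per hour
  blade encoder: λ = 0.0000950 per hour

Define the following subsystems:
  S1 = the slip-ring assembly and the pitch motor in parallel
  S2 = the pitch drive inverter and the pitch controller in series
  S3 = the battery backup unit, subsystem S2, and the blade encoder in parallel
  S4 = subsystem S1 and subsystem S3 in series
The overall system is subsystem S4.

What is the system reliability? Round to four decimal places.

0.9615

R(slip-ring assembly) = exp(−0.000113 × 2000) = 0.797718
R(pitch motor) = exp(−0.0000656 × 2000) = 0.877042
R(battery backup unit) = exp(−0.000135 × 2000) = 0.763379
R(pitch drive inverter) = exp(−0.000129 × 2000) = 0.772595
R(pitch controller) = exp(−0.0000807 × 2000) = 0.850952
R(blade encoder) = exp(−0.0000950 × 2000) = 0.826959
Parallel (slip-ring assembly and pitch motor): 1 − (1 − 0.797718)(1 − 0.877042) = 0.975128
Series (pitch drive inverter and pitch controller): 0.772595 × 0.850952 = 0.657441
Parallel (battery backup unit, [0.657441], and blade encoder): 1 − (1 − 0.763379)(1 − 0.657441)(1 − 0.826959) = 0.985974
Series ([0.975128] and [0.985974]): 0.975128 × 0.985974 = 0.9615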